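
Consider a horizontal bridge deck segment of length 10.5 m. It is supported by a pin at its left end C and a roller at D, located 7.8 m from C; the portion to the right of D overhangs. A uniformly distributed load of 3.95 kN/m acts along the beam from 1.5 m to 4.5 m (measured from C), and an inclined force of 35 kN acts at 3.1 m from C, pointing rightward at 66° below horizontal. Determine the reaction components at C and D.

C_x = -14.24 kN, C_y = 26.56 kN, D_y = 17.27 kN

Resultant of the distributed load: 3.95 × 3 = 11.85 kN at 3 m from C.
Taking moments about C: D_y·7.8 − (3.95·3)·3 − 35·sin66°·3.1 = 0 → D_y = 134.67/7.8 = 17.2654 ≈ 17.27 kN.
ΣF_y = 0: C_y + 17.2654 − 3.95·3 − 35·sin66° = 0 → C_y = 26.56 kN.
ΣF_x = 0: C_x + 35·cos66° = 0 → C_x = -14.24 kN.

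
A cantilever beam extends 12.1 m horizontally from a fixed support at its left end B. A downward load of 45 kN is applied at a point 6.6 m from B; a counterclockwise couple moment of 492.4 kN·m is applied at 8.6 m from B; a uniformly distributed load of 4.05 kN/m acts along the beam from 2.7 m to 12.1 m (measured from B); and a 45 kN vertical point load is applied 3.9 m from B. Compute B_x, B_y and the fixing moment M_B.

Resultant of the distributed load: 4.05 × 9.4 = 38.07 kN at 7.4 m from B.
ΣF_x = 0: B_x = 0.
ΣF_y = 0: B_y − 45 − 4.05·9.4 − 45 = 0 → B_y = 128.1 kN.
ΣM about B: M_B − 45·6.6 + 492.4 − (4.05·9.4)·7.4 − 45·3.9 = 0 → M_B = 261.8 kN·m.

B_x = 0, B_y = 128.1 kN, M_B = 261.8 kN·m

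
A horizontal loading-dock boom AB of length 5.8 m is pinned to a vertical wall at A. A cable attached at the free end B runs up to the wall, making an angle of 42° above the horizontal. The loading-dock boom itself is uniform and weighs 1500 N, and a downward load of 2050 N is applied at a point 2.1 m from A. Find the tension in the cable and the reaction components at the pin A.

T = 2230 N, A_x = 1657 N, A_y = 2058 N

ΣM about A: T·sin42°·5.8 − 1500·2.9 − 2050·2.1 = 0 → T = 8655/(5.8·0.669131) = 2230.12 ≈ 2230 N.
ΣF_x = 0: A_x − T·cos42° = 0 → A_x = 2230.12 × 0.743145 = 1657 N.
ΣF_y = 0: A_y + T·sin42° − 1500 − 2050 = 0 → A_y = 3550 − 2230.12 × 0.669131 = 2058 N.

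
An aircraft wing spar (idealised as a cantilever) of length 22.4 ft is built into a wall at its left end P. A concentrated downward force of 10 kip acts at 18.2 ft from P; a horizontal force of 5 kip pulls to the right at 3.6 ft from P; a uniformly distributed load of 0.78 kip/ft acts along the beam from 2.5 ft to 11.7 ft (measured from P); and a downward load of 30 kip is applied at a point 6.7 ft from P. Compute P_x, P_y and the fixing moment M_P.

P_x = -5.000 kip, P_y = 47.18 kip, M_P = 433.9 kip·ft

Resultant of the distributed load: 0.78 × 9.2 = 7.176 kip at 7.1 ft from P.
ΣF_x = 0: P_x + 5 = 0 → P_x = -5.000 kip.
ΣF_y = 0: P_y − 10 − 0.78·9.2 − 30 = 0 → P_y = 47.18 kip.
ΣM about P: M_P − 10·18.2 − (0.78·9.2)·7.1 − 30·6.7 = 0 → M_P = 433.9 kip·ft.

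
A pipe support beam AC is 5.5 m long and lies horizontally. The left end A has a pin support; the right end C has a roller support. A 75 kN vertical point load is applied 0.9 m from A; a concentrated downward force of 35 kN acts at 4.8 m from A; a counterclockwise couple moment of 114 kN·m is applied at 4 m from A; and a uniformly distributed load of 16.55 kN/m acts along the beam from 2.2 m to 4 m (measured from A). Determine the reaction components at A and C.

A_x = 0, A_y = 100.9 kN, C_y = 38.88 kN

Resultant of the distributed load: 16.55 × 1.8 = 29.79 kN at 3.1 m from A.
ΣM about A: C_y·5.5 − 75·0.9 − 35·4.8 + 114 − (16.55·1.8)·3.1 = 0 → C_y = 213.849/5.5 = 38.8816 ≈ 38.88 kN.
ΣF_y = 0: A_y + 38.8816 − 75 − 35 − 16.55·1.8 = 0 → A_y = 100.9 kN.
ΣF_x = 0: no horizontal applied forces, so A_x = 0.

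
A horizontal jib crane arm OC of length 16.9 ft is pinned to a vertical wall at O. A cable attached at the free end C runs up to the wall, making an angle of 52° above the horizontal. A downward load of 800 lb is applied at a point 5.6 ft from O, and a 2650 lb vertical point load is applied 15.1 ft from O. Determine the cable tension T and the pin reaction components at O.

ΣM about O: T·sin52°·16.9 − 800·5.6 − 2650·15.1 = 0 → T = 44495/(16.9·0.788011) = 3341.12 ≈ 3341 lb.
ΣF_x = 0: O_x − T·cos52° = 0 → O_x = 3341.12 × 0.615661 = 2057 lb.
ΣF_y = 0: O_y + T·sin52° − 800 − 2650 = 0 → O_y = 3450 − 3341.12 × 0.788011 = 817.2 lb.

T = 3341 lb, O_x = 2057 lb, O_y = 817.2 lb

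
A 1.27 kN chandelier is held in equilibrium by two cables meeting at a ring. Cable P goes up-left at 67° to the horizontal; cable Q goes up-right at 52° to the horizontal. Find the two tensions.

ΣF_x = 0: −T_P·cos67° + T_Q·cos52° = 0 → T_Q = 0.634653·T_P.
ΣF_y = 0: T_P·sin67° + T_Q·sin52° = 1.27.
Substitute: T_P·(0.920505 + 0.634653·0.788011) = 1.27 → T_P = 0.893977 ≈ 0.8940 kN.
Then T_Q = 0.634653 × 0.893977 = 0.5674 kN.

T_P = 0.8940 kN, T_Q = 0.5674 kN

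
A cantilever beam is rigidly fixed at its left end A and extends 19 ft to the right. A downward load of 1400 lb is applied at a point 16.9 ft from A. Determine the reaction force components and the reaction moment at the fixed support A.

ΣF_x = 0: A_x = 0.
ΣF_y = 0: A_y − 1400 = 0 → A_y = 1400 lb.
ΣM about A: M_A − 1400·16.9 = 0 → M_A = 23660 lb·ft.

A_x = 0, A_y = 1400 lb, M_A = 23660 lb·ft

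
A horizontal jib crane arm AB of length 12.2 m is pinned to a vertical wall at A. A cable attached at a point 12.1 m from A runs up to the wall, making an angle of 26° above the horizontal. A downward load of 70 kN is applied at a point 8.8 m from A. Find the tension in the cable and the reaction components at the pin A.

T = 116.1 kN, A_x = 104.4 kN, A_y = 19.09 kN

ΣM about A: T·sin26°·12.1 − 70·8.8 = 0 → T = 616/(12.1·0.438371) = 116.132 ≈ 116.1 kN.
ΣF_x = 0: A_x − T·cos26° = 0 → A_x = 116.132 × 0.898794 = 104.4 kN.
ΣF_y = 0: A_y + T·sin26° − 70 = 0 → A_y = 70 − 116.132 × 0.438371 = 19.09 kN.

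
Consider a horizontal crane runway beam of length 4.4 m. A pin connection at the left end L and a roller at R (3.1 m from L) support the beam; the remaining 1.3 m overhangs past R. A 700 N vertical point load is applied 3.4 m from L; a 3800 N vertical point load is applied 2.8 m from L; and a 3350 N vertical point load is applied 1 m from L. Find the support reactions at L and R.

ΣM about L: R_y·3.1 − 700·3.4 − 3800·2.8 − 3350·1 = 0 → R_y = 16370/3.1 = 5280.65 ≈ 5281 N.
ΣF_y = 0: L_y + 5280.65 − 700 − 3800 − 3350 = 0 → L_y = 2569 N.
ΣF_x = 0: no horizontal applied forces, so L_x = 0.

L_x = 0, L_y = 2569 N, R_y = 5281 N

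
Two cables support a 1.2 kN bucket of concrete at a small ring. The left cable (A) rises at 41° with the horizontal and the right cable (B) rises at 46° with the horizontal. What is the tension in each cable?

T_A = 0.8347 kN, T_B = 0.9069 kN

ΣF_x = 0: −T_A·cos41° + T_B·cos46° = 0 → T_B = 1.08645·T_A.
ΣF_y = 0: T_A·sin41° + T_B·sin46° = 1.2.
Substitute: T_A·(0.656059 + 1.08645·0.71934) = 1.2 → T_A = 0.834733 ≈ 0.8347 kN.
Then T_B = 1.08645 × 0.834733 = 0.9069 kN.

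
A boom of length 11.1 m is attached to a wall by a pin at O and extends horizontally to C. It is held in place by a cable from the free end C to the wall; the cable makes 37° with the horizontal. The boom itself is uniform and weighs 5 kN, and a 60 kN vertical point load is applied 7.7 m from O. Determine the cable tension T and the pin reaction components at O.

T = 73.31 kN, O_x = 58.55 kN, O_y = 20.88 kN

ΣM about O: T·sin37°·11.1 − 5·5.55 − 60·7.7 = 0 → T = 489.75/(11.1·0.601815) = 73.3143 ≈ 73.31 kN.
ΣF_x = 0: O_x − T·cos37° = 0 → O_x = 73.3143 × 0.798636 = 58.55 kN.
ΣF_y = 0: O_y + T·sin37° − 5 − 60 = 0 → O_y = 65 − 73.3143 × 0.601815 = 20.88 kN.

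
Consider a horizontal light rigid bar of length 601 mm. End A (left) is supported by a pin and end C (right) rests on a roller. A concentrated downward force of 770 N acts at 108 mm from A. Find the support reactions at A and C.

A_x = 0, A_y = 631.6 N, C_y = 138.4 N

Taking moments about A: C_y·601 − 770·108 = 0 → C_y = 83160/601 = 138.369 ≈ 138.4 N.
ΣF_y = 0: A_y + 138.369 − 770 = 0 → A_y = 631.6 N.
ΣF_x = 0: no horizontal applied forces, so A_x = 0.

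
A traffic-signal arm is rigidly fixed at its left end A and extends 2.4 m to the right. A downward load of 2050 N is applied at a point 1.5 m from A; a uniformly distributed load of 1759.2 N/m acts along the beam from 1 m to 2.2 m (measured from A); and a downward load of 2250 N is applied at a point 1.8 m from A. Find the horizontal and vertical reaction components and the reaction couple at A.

Resultant of the distributed load: 1759.2 × 1.2 = 2111.04 N at 1.6 m from A.
ΣF_x = 0: A_x = 0.
ΣF_y = 0: A_y − 2050 − 1759.2·1.2 − 2250 = 0 → A_y = 6411 N.
ΣM about A: M_A − 2050·1.5 − (1759.2·1.2)·1.6 − 2250·1.8 = 0 → M_A = 10500 N·m.

A_x = 0, A_y = 6411 N, M_A = 10500 N·m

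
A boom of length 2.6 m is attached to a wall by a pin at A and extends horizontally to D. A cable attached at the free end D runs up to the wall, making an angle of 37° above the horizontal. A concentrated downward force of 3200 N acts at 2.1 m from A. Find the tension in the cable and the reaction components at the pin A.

ΣM about A: T·sin37°·2.6 − 3200·2.1 = 0 → T = 6720/(2.6·0.601815) = 4294.7 ≈ 4295 N.
ΣF_x = 0: A_x − T·cos37° = 0 → A_x = 4294.7 × 0.798636 = 3430 N.
ΣF_y = 0: A_y + T·sin37° − 3200 = 0 → A_y = 3200 − 4294.7 × 0.601815 = 615.4 N.

T = 4295 N, A_x = 3430 N, A_y = 615.4 N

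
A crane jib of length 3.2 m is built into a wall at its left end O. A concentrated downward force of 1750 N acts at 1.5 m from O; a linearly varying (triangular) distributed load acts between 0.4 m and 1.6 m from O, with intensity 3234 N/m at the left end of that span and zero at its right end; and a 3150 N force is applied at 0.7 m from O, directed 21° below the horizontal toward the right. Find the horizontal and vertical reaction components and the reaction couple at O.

Resultant of the triangular load: ½ × 3234 × 1.2 = 1940.4 N, acting at 0.8 m from O (one-third of the span from the peak).
ΣF_x = 0: O_x + 3150·cos21° = 0 → O_x = -2941 N.
ΣF_y = 0: O_y − 1750 − ½·3234·1.2 − 3150·sin21° = 0 → O_y = 4819 N.
ΣM about O: M_O − 1750·1.5 − (½·3234·1.2)·0.8 − 3150·sin21°·0.7 = 0 → M_O = 4968 N·m.

O_x = -2941 N, O_y = 4819 N, M_O = 4968 N·m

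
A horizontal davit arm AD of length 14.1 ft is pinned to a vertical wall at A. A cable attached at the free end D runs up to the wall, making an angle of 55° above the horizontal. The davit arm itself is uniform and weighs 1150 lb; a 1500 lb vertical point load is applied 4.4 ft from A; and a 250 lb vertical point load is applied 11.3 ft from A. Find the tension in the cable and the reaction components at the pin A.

T = 1518 lb, A_x = 870.7 lb, A_y = 1657 lb

ΣM about A: T·sin55°·14.1 − 1150·7.05 − 1500·4.4 − 250·11.3 = 0 → T = 17532.5/(14.1·0.819152) = 1517.96 ≈ 1518 lb.
ΣF_x = 0: A_x − T·cos55° = 0 → A_x = 1517.96 × 0.573576 = 870.7 lb.
ΣF_y = 0: A_y + T·sin55° − 1150 − 1500 − 250 = 0 → A_y = 2900 − 1517.96 × 0.819152 = 1657 lb.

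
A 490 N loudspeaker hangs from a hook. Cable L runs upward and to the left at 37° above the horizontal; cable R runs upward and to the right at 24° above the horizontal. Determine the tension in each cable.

ΣF_x = 0: −T_L·cos37° + T_R·cos24° = 0 → T_R = 0.874215·T_L.
ΣF_y = 0: T_L·sin37° + T_R·sin24° = 490.
Substitute: T_L·(0.601815 + 0.874215·0.406737) = 490 → T_L = 511.808 ≈ 511.8 N.
Then T_R = 0.874215 × 511.808 = 447.4 N.

T_L = 511.8 N, T_R = 447.4 N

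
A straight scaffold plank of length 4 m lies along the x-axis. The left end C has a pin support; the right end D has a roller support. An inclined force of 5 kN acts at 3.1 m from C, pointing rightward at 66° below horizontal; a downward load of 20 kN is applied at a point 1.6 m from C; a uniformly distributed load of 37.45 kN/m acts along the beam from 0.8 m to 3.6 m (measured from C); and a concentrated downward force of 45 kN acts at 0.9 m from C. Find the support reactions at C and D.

Resultant of the distributed load: 37.45 × 2.8 = 104.86 kN at 2.2 m from C.
Taking moments about C: D_y·4 − 5·sin66°·3.1 − 20·1.6 − (37.45·2.8)·2.2 − 45·0.9 = 0 → D_y = 317.352/4 = 79.338 ≈ 79.34 kN.
ΣF_y = 0: C_y + 79.338 − 5·sin66° − 20 − 37.45·2.8 − 45 = 0 → C_y = 95.09 kN.
ΣF_x = 0: C_x + 5·cos66° = 0 → C_x = -2.034 kN.

C_x = -2.034 kN, C_y = 95.09 kN, D_y = 79.34 kN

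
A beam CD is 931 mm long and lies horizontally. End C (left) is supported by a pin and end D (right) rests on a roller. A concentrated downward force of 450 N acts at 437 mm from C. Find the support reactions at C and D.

C_x = 0, C_y = 238.8 N, D_y = 211.2 N

ΣM about C: D_y·931 − 450·437 = 0 → D_y = 196650/931 = 211.224 ≈ 211.2 N.
ΣF_y = 0: C_y + 211.224 − 450 = 0 → C_y = 238.8 N.
ΣF_x = 0: no horizontal applied forces, so C_x = 0.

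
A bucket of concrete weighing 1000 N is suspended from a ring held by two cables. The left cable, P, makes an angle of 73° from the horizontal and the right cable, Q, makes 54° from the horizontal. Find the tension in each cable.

T_P = 736.0 N, T_Q = 366.1 N

ΣF_x = 0: −T_P·cos73° + T_Q·cos54° = 0 → T_Q = 0.497412·T_P.
ΣF_y = 0: T_P·sin73° + T_Q·sin54° = 1000.
Substitute: T_P·(0.956305 + 0.497412·0.809017) = 1000 → T_P = 735.987 ≈ 736.0 N.
Then T_Q = 0.497412 × 735.987 = 366.1 N.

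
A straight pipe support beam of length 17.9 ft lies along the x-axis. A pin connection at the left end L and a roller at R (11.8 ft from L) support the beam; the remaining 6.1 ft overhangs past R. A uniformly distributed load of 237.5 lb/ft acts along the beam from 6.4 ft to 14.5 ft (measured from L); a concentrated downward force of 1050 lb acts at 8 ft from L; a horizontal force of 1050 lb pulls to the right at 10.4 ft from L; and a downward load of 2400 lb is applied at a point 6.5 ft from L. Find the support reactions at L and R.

Resultant of the distributed load: 237.5 × 8.1 = 1923.75 lb at 10.45 ft from L.
Taking moments about L: R_y·11.8 − (237.5·8.1)·10.45 − 1050·8 − 2400·6.5 = 0 → R_y = 44103.1875/11.8 = 3737.56 ≈ 3738 lb.
ΣF_y = 0: L_y + 3737.56 − 237.5·8.1 − 1050 − 2400 = 0 → L_y = 1636 lb.
ΣF_x = 0: L_x + 1050 = 0 → L_x = -1050 lb.

L_x = -1050 lb, L_y = 1636 lb, R_y = 3738 lb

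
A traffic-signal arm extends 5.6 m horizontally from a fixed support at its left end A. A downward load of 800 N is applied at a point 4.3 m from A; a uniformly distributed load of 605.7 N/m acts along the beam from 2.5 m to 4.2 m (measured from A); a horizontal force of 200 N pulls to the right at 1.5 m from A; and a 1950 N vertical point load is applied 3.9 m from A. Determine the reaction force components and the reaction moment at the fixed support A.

A_x = -200.0 N, A_y = 3780 N, M_A = 14490 N·m

Resultant of the distributed load: 605.7 × 1.7 = 1029.69 N at 3.35 m from A.
ΣF_x = 0: A_x + 200 = 0 → A_x = -200.0 N.
ΣF_y = 0: A_y − 800 − 605.7·1.7 − 1950 = 0 → A_y = 3780 N.
ΣM about A: M_A − 800·4.3 − (605.7·1.7)·3.35 − 1950·3.9 = 0 → M_A = 14490 N·m.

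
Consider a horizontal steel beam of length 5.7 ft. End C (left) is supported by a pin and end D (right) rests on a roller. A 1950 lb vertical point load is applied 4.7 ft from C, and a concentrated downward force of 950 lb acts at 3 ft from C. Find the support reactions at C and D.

Moments about C: D_y·5.7 − 1950·4.7 − 950·3 = 0 → D_y = 12015/5.7 = 2107.89 ≈ 2108 lb.
ΣF_y = 0: C_y + 2107.89 − 1950 − 950 = 0 → C_y = 792.1 lb.
ΣF_x = 0: no horizontal applied forces, so C_x = 0.

C_x = 0, C_y = 792.1 lb, D_y = 2108 lb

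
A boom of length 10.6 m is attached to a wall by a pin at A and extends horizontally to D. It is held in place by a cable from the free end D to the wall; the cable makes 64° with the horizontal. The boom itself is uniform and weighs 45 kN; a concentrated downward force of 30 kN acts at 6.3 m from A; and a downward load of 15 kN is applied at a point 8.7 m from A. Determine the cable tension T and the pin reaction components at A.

ΣM about A: T·sin64°·10.6 − 45·5.3 − 30·6.3 − 15·8.7 = 0 → T = 558/(10.6·0.898794) = 58.569 ≈ 58.57 kN.
ΣF_x = 0: A_x − T·cos64° = 0 → A_x = 58.569 × 0.438371 = 25.67 kN.
ΣF_y = 0: A_y + T·sin64° − 45 − 30 − 15 = 0 → A_y = 90 − 58.569 × 0.898794 = 37.36 kN.

T = 58.57 kN, A_x = 25.67 kN, A_y = 37.36 kN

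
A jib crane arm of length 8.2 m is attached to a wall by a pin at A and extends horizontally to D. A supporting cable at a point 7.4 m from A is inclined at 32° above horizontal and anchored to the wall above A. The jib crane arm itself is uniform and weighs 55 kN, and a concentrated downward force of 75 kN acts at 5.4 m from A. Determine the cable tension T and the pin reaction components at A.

T = 160.8 kN, A_x = 136.4 kN, A_y = 44.80 kN

ΣM about A: T·sin32°·7.4 − 55·4.1 − 75·5.4 = 0 → T = 630.5/(7.4·0.529919) = 160.784 ≈ 160.8 kN.
ΣF_x = 0: A_x − T·cos32° = 0 → A_x = 160.784 × 0.848048 = 136.4 kN.
ΣF_y = 0: A_y + T·sin32° − 55 − 75 = 0 → A_y = 130 − 160.784 × 0.529919 = 44.80 kN.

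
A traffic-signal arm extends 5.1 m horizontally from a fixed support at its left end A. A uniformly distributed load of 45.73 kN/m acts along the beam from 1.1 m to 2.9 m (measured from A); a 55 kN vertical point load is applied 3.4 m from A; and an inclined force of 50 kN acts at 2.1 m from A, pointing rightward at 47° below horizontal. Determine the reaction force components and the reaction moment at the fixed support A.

Resultant of the distributed load: 45.73 × 1.8 = 82.314 kN at 2 m from A.
ΣF_x = 0: A_x + 50·cos47° = 0 → A_x = -34.10 kN.
ΣF_y = 0: A_y − 45.73·1.8 − 55 − 50·sin47° = 0 → A_y = 173.9 kN.
ΣM about A: M_A − (45.73·1.8)·2 − 55·3.4 − 50·sin47°·2.1 = 0 → M_A = 428.4 kN·m.

A_x = -34.10 kN, A_y = 173.9 kN, M_A = 428.4 kN·m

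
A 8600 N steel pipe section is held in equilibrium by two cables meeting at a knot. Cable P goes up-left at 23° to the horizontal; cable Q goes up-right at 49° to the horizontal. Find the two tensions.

ΣF_x = 0: −T_P·cos23° + T_Q·cos49° = 0 → T_Q = 1.40308·T_P.
ΣF_y = 0: T_P·sin23° + T_Q·sin49° = 8600.
Substitute: T_P·(0.390731 + 1.40308·0.75471) = 8600 → T_P = 5932.47 ≈ 5932 N.
Then T_Q = 1.40308 × 5932.47 = 8324 N.

T_P = 5932 N, T_Q = 8324 N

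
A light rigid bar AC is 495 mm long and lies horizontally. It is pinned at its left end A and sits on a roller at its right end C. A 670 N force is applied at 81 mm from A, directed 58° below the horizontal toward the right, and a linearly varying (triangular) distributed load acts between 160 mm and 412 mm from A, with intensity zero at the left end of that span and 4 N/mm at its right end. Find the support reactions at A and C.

Resultant of the triangular load: ½ × 4 × 252 = 504 N, acting at 328 mm from A (one-third of the span from the peak).
ΣM about A: C_y·495 − 670·sin58°·81 − (½·4·252)·328 = 0 → C_y = 211336/495 = 426.941 ≈ 426.9 N.
ΣF_y = 0: A_y + 426.941 − 670·sin58° − ½·4·252 = 0 → A_y = 645.3 N.
ΣF_x = 0: A_x + 670·cos58° = 0 → A_x = -355.0 N.

A_x = -355.0 N, A_y = 645.3 N, C_y = 426.9 N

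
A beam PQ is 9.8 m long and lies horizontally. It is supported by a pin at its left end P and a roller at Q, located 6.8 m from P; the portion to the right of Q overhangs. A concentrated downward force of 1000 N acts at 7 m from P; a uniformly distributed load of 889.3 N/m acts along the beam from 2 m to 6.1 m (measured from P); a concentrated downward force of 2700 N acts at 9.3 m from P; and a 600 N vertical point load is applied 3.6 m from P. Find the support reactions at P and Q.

P_x = 0, P_y = 734.8 N, Q_y = 7211 N

Resultant of the distributed load: 889.3 × 4.1 = 3646.13 N at 4.05 m from P.
Taking moments about P: Q_y·6.8 − 1000·7 − (889.3·4.1)·4.05 − 2700·9.3 − 600·3.6 = 0 → Q_y = 49036.8265/6.8 = 7211.3 ≈ 7211 N.
ΣF_y = 0: P_y + 7211.3 − 1000 − 889.3·4.1 − 2700 − 600 = 0 → P_y = 734.8 N.
ΣF_x = 0: no horizontal applied forces, so P_x = 0.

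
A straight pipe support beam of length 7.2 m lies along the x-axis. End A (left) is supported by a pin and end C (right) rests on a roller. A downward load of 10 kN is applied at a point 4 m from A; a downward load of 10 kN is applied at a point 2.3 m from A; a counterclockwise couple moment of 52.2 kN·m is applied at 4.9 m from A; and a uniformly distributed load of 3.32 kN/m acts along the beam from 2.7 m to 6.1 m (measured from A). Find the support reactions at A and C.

A_x = 0, A_y = 22.89 kN, C_y = 8.398 kN

Resultant of the distributed load: 3.32 × 3.4 = 11.288 kN at 4.4 m from A.
ΣM about A: C_y·7.2 − 10·4 − 10·2.3 + 52.2 − (3.32·3.4)·4.4 = 0 → C_y = 60.4672/7.2 = 8.39822 ≈ 8.398 kN.
ΣF_y = 0: A_y + 8.39822 − 10 − 10 − 3.32·3.4 = 0 → A_y = 22.89 kN.
ΣF_x = 0: no horizontal applied forces, so A_x = 0.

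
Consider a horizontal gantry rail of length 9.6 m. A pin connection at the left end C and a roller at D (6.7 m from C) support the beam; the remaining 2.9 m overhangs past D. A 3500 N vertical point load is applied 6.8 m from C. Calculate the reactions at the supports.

C_x = 0, C_y = -52.24 N, D_y = 3552 N

Taking moments about C: D_y·6.7 − 3500·6.8 = 0 → D_y = 23800/6.7 = 3552.24 ≈ 3552 N.
ΣF_y = 0: C_y + 3552.24 − 3500 = 0 → C_y = -52.24 N.
ΣF_x = 0: no horizontal applied forces, so C_x = 0.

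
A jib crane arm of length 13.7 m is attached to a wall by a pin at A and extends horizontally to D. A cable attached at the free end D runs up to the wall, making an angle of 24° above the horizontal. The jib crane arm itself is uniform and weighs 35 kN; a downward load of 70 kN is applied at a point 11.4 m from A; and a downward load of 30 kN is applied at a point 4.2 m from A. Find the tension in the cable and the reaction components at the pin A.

ΣM about A: T·sin24°·13.7 − 35·6.85 − 70·11.4 − 30·4.2 = 0 → T = 1163.75/(13.7·0.406737) = 208.846 ≈ 208.8 kN.
ΣF_x = 0: A_x − T·cos24° = 0 → A_x = 208.846 × 0.913545 = 190.8 kN.
ΣF_y = 0: A_y + T·sin24° − 35 − 70 − 30 = 0 → A_y = 135 − 208.846 × 0.406737 = 50.05 kN.

T = 208.8 kN, A_x = 190.8 kN, A_y = 50.05 kN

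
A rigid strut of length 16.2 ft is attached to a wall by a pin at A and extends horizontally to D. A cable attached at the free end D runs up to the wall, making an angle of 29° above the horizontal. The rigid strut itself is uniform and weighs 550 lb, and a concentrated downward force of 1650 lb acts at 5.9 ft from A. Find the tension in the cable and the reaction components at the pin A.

T = 1807 lb, A_x = 1580 lb, A_y = 1324 lb

ΣM about A: T·sin29°·16.2 − 550·8.1 − 1650·5.9 = 0 → T = 14190/(16.2·0.48481) = 1806.74 ≈ 1807 lb.
ΣF_x = 0: A_x − T·cos29° = 0 → A_x = 1806.74 × 0.87462 = 1580 lb.
ΣF_y = 0: A_y + T·sin29° − 550 − 1650 = 0 → A_y = 2200 − 1806.74 × 0.48481 = 1324 lb.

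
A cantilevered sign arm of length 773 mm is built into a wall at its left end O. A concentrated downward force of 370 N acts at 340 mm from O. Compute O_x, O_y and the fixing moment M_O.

O_x = 0, O_y = 370.0 N, M_O = 125800 N·mm

ΣF_x = 0: O_x = 0.
ΣF_y = 0: O_y − 370 = 0 → O_y = 370.0 N.
ΣM about O: M_O − 370·340 = 0 → M_O = 125800 N·mm.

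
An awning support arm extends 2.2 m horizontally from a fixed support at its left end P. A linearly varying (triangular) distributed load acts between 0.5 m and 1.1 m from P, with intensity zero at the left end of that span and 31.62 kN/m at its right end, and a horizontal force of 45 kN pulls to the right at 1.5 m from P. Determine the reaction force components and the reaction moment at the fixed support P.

Resultant of the triangular load: ½ × 31.62 × 0.6 = 9.486 kN, acting at 0.9 m from P (one-third of the span from the peak).
ΣF_x = 0: P_x + 45 = 0 → P_x = -45.00 kN.
ΣF_y = 0: P_y − ½·31.62·0.6 = 0 → P_y = 9.486 kN.
ΣM about P: M_P − (½·31.62·0.6)·0.9 = 0 → M_P = 8.537 kN·m.

P_x = -45.00 kN, P_y = 9.486 kN, M_P = 8.537 kN·m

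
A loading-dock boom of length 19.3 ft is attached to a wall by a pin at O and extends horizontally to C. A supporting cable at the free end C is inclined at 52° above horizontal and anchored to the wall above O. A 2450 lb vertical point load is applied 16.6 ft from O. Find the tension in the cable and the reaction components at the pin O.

ΣM about O: T·sin52°·19.3 − 2450·16.6 = 0 → T = 40670/(19.3·0.788011) = 2674.14 ≈ 2674 lb.
ΣF_x = 0: O_x − T·cos52° = 0 → O_x = 2674.14 × 0.615661 = 1646 lb.
ΣF_y = 0: O_y + T·sin52° − 2450 = 0 → O_y = 2450 − 2674.14 × 0.788011 = 342.7 lb.

T = 2674 lb, O_x = 1646 lb, O_y = 342.7 lb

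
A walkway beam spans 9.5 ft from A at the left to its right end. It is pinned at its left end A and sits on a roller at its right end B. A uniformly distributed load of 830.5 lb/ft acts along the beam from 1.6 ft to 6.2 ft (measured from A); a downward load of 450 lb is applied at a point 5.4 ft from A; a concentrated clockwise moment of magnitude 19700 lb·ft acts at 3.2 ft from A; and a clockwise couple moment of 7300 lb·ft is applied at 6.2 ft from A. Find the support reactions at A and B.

Resultant of the distributed load: 830.5 × 4.6 = 3820.3 lb at 3.9 ft from A.
ΣM about A: B_y·9.5 − (830.5·4.6)·3.9 − 450·5.4 − 19700 − 7300 = 0 → B_y = 44329.17/9.5 = 4666.23 ≈ 4666 lb.
ΣF_y = 0: A_y + 4666.23 − 830.5·4.6 − 450 = 0 → A_y = -395.9 lb.
ΣF_x = 0: no horizontal applied forces, so A_x = 0.

A_x = 0, A_y = -395.9 lb, B_y = 4666 lb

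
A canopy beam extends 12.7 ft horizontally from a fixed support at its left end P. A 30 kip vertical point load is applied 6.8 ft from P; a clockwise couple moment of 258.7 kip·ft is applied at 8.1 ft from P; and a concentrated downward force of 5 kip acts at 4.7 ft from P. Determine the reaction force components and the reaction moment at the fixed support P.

ΣF_x = 0: P_x = 0.
ΣF_y = 0: P_y − 30 − 5 = 0 → P_y = 35.00 kip.
ΣM about P: M_P − 30·6.8 − 258.7 − 5·4.7 = 0 → M_P = 486.2 kip·ft.

P_x = 0, P_y = 35.00 kip, M_P = 486.2 kip·ft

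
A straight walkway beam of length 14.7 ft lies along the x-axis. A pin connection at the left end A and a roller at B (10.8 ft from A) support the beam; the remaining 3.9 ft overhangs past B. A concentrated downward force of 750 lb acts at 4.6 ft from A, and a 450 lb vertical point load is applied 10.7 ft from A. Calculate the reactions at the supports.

A_x = 0, A_y = 434.7 lb, B_y = 765.3 lb

ΣM about A: B_y·10.8 − 750·4.6 − 450·10.7 = 0 → B_y = 8265/10.8 = 765.278 ≈ 765.3 lb.
ΣF_y = 0: A_y + 765.278 − 750 − 450 = 0 → A_y = 434.7 lb.
ΣF_x = 0: no horizontal applied forces, so A_x = 0.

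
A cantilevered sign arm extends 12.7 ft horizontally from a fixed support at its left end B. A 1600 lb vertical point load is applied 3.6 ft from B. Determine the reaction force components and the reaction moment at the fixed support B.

B_x = 0, B_y = 1600 lb, M_B = 5760 lb·ft

ΣF_x = 0: B_x = 0.
ΣF_y = 0: B_y − 1600 = 0 → B_y = 1600 lb.
ΣM about B: M_B − 1600·3.6 = 0 → M_B = 5760 lb·ft.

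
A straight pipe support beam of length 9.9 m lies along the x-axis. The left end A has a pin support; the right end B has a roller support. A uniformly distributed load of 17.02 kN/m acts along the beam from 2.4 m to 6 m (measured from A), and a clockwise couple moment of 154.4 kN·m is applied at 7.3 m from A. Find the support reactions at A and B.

Resultant of the distributed load: 17.02 × 3.6 = 61.272 kN at 4.2 m from A.
ΣM about A: B_y·9.9 − (17.02·3.6)·4.2 − 154.4 = 0 → B_y = 411.7424/9.9 = 41.5901 ≈ 41.59 kN.
ΣF_y = 0: A_y + 41.5901 − 17.02·3.6 = 0 → A_y = 19.68 kN.
ΣF_x = 0: no horizontal applied forces, so A_x = 0.

A_x = 0, A_y = 19.68 kN, B_y = 41.59 kN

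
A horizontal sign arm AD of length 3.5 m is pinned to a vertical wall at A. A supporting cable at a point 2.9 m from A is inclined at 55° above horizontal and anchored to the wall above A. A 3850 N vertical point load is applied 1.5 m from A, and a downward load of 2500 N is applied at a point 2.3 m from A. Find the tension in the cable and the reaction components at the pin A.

ΣM about A: T·sin55°·2.9 − 3850·1.5 − 2500·2.3 = 0 → T = 11525/(2.9·0.819152) = 4851.53 ≈ 4852 N.
ΣF_x = 0: A_x − T·cos55° = 0 → A_x = 4851.53 × 0.573576 = 2783 N.
ΣF_y = 0: A_y + T·sin55° − 3850 − 2500 = 0 → A_y = 6350 − 4851.53 × 0.819152 = 2376 N.

T = 4852 N, A_x = 2783 N, A_y = 2376 N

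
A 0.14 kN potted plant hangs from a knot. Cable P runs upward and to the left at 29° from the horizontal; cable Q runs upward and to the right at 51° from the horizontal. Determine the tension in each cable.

ΣF_x = 0: −T_P·cos29° + T_Q·cos51° = 0 → T_Q = 1.38978·T_P.
ΣF_y = 0: T_P·sin29° + T_Q·sin51° = 0.14.
Substitute: T_P·(0.48481 + 1.38978·0.777146) = 0.14 → T_P = 0.0894642 ≈ 0.08946 kN.
Then T_Q = 1.38978 × 0.0894642 = 0.1243 kN.

T_P = 0.08946 kN, T_Q = 0.1243 kN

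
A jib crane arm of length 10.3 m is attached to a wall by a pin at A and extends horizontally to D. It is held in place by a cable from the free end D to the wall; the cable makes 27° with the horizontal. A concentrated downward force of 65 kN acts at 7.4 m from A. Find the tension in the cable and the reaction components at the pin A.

T = 102.9 kN, A_x = 91.65 kN, A_y = 18.30 kN

ΣM about A: T·sin27°·10.3 − 65·7.4 = 0 → T = 481/(10.3·0.45399) = 102.864 ≈ 102.9 kN.
ΣF_x = 0: A_x − T·cos27° = 0 → A_x = 102.864 × 0.891007 = 91.65 kN.
ΣF_y = 0: A_y + T·sin27° − 65 = 0 → A_y = 65 − 102.864 × 0.45399 = 18.30 kN.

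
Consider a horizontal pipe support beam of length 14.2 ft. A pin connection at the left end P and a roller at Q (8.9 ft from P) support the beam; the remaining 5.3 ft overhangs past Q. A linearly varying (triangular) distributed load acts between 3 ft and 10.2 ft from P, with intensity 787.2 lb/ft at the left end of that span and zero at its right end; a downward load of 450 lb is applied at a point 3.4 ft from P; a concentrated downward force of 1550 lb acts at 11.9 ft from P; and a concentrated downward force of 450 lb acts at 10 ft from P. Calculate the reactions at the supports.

Resultant of the triangular load: ½ × 787.2 × 7.2 = 2833.92 lb, acting at 5.4 ft from P (one-third of the span from the peak).
ΣM about P: Q_y·8.9 − (½·787.2·7.2)·5.4 − 450·3.4 − 1550·11.9 − 450·10 = 0 → Q_y = 39778.168/8.9 = 4469.46 ≈ 4469 lb.
ΣF_y = 0: P_y + 4469.46 − ½·787.2·7.2 − 450 − 1550 − 450 = 0 → P_y = 814.5 lb.
ΣF_x = 0: no horizontal applied forces, so P_x = 0.

P_x = 0, P_y = 814.5 lb, Q_y = 4469 lb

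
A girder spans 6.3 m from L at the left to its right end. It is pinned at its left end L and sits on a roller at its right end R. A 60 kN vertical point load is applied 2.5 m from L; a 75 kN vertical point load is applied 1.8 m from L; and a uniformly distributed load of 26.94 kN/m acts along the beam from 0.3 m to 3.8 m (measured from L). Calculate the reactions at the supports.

Resultant of the distributed load: 26.94 × 3.5 = 94.29 kN at 2.05 m from L.
ΣM about L: R_y·6.3 − 60·2.5 − 75·1.8 − (26.94·3.5)·2.05 = 0 → R_y = 478.2945/6.3 = 75.9198 ≈ 75.92 kN.
ΣF_y = 0: L_y + 75.9198 − 60 − 75 − 26.94·3.5 = 0 → L_y = 153.4 kN.
ΣF_x = 0: no horizontal applied forces, so L_x = 0.

L_x = 0, L_y = 153.4 kN, R_y = 75.92 kN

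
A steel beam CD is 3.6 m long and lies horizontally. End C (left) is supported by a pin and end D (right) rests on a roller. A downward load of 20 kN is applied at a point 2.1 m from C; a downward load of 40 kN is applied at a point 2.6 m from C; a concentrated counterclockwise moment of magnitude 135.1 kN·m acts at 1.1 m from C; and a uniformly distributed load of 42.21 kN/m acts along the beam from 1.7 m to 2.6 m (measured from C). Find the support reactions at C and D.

C_x = 0, C_y = 72.27 kN, D_y = 25.72 kN

Resultant of the distributed load: 42.21 × 0.9 = 37.989 kN at 2.15 m from C.
Moments about C: D_y·3.6 − 20·2.1 − 40·2.6 + 135.1 − (42.21·0.9)·2.15 = 0 → D_y = 92.57635/3.6 = 25.7157 ≈ 25.72 kN.
ΣF_y = 0: C_y + 25.7157 − 20 − 40 − 42.21·0.9 = 0 → C_y = 72.27 kN.
ΣF_x = 0: no horizontal applied forces, so C_x = 0.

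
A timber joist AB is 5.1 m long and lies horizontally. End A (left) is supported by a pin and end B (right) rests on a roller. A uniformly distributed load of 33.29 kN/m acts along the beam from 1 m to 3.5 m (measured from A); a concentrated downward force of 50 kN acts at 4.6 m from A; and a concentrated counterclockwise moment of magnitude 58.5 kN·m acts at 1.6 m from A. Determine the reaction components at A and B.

A_x = 0, A_y = 62.88 kN, B_y = 70.34 kN

Resultant of the distributed load: 33.29 × 2.5 = 83.225 kN at 2.25 m from A.
Taking moments about A: B_y·5.1 − (33.29·2.5)·2.25 − 50·4.6 + 58.5 = 0 → B_y = 358.75625/5.1 = 70.3444 ≈ 70.34 kN.
ΣF_y = 0: A_y + 70.3444 − 33.29·2.5 − 50 = 0 → A_y = 62.88 kN.
ΣF_x = 0: no horizontal applied forces, so A_x = 0.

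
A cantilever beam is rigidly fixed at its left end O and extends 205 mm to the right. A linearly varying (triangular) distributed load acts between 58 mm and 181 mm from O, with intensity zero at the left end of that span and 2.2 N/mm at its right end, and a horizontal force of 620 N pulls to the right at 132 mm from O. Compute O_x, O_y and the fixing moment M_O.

Resultant of the triangular load: ½ × 2.2 × 123 = 135.3 N, acting at 140 mm from O (one-third of the span from the peak).
ΣF_x = 0: O_x + 620 = 0 → O_x = -620.0 N.
ΣF_y = 0: O_y − ½·2.2·123 = 0 → O_y = 135.3 N.
ΣM about O: M_O − (½·2.2·123)·140 = 0 → M_O = 18940 N·mm.

O_x = -620.0 N, O_y = 135.3 N, M_O = 18940 N·mm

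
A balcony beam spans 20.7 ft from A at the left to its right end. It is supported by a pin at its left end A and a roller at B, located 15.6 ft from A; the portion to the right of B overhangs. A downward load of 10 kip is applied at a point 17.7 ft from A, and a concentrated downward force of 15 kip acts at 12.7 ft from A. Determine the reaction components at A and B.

A_x = 0, A_y = 1.442 kip, B_y = 23.56 kip

Moments about A: B_y·15.6 − 10·17.7 − 15·12.7 = 0 → B_y = 367.5/15.6 = 23.5577 ≈ 23.56 kip.
ΣF_y = 0: A_y + 23.5577 − 10 − 15 = 0 → A_y = 1.442 kip.
ΣF_x = 0: no horizontal applied forces, so A_x = 0.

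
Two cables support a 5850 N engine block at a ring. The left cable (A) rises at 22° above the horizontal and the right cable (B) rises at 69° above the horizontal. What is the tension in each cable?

T_A = 2097 N, T_B = 5425 N

ΣF_x = 0: −T_A·cos22° + T_B·cos69° = 0 → T_B = 2.58724·T_A.
ΣF_y = 0: T_A·sin22° + T_B·sin69° = 5850.
Substitute: T_A·(0.374607 + 2.58724·0.93358) = 5850 → T_A = 2096.77 ≈ 2097 N.
Then T_B = 2.58724 × 2096.77 = 5425 N.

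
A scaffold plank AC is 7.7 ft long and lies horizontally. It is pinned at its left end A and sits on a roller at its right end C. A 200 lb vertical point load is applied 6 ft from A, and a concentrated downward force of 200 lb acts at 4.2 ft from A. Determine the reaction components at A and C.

Taking moments about A: C_y·7.7 − 200·6 − 200·4.2 = 0 → C_y = 2040/7.7 = 264.935 ≈ 264.9 lb.
ΣF_y = 0: A_y + 264.935 − 200 − 200 = 0 → A_y = 135.1 lb.
ΣF_x = 0: no horizontal applied forces, so A_x = 0.

A_x = 0, A_y = 135.1 lb, C_y = 264.9 lb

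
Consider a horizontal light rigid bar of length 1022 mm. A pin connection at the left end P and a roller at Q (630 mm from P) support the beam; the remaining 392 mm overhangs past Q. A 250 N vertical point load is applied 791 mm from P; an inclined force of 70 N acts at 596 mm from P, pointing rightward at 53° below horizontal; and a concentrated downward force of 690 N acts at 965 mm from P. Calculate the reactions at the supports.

ΣM about P: Q_y·630 − 250·791 − 70·sin53°·596 − 690·965 = 0 → Q_y = 896919/630 = 1423.68 ≈ 1424 N.
ΣF_y = 0: P_y + 1423.68 − 250 − 70·sin53° − 690 = 0 → P_y = -427.8 N.
ΣF_x = 0: P_x + 70·cos53° = 0 → P_x = -42.13 N.

P_x = -42.13 N, P_y = -427.8 N, Q_y = 1424 N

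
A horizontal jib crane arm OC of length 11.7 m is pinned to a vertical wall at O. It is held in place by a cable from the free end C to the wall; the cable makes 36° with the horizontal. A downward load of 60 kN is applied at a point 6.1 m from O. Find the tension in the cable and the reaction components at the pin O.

T = 53.22 kN, O_x = 43.06 kN, O_y = 28.72 kN

ΣM about O: T·sin36°·11.7 − 60·6.1 = 0 → T = 366/(11.7·0.587785) = 53.2202 ≈ 53.22 kN.
ΣF_x = 0: O_x − T·cos36° = 0 → O_x = 53.2202 × 0.809017 = 43.06 kN.
ΣF_y = 0: O_y + T·sin36° − 60 = 0 → O_y = 60 − 53.2202 × 0.587785 = 28.72 kN.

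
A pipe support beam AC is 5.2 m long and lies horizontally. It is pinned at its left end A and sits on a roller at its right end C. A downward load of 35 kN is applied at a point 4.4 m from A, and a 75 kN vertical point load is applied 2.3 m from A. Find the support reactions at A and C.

ΣM about A: C_y·5.2 − 35·4.4 − 75·2.3 = 0 → C_y = 326.5/5.2 = 62.7885 ≈ 62.79 kN.
ΣF_y = 0: A_y + 62.7885 − 35 − 75 = 0 → A_y = 47.21 kN.
ΣF_x = 0: no horizontal applied forces, so A_x = 0.

A_x = 0, A_y = 47.21 kN, C_y = 62.79 kN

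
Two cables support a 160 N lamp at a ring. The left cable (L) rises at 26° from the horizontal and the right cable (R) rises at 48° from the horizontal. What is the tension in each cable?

ΣF_x = 0: −T_L·cos26° + T_R·cos48° = 0 → T_R = 1.34323·T_L.
ΣF_y = 0: T_L·sin26° + T_R·sin48° = 160.
Substitute: T_L·(0.438371 + 1.34323·0.743145) = 160 → T_L = 111.375 ≈ 111.4 N.
Then T_R = 1.34323 × 111.375 = 149.6 N.

T_L = 111.4 N, T_R = 149.6 N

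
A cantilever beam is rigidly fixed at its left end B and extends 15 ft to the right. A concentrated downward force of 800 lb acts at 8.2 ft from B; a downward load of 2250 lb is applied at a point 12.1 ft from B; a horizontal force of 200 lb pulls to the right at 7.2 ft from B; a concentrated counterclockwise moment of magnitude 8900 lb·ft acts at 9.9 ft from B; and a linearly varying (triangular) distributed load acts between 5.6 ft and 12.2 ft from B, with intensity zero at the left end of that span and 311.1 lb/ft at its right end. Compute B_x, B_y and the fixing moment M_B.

Resultant of the triangular load: ½ × 311.1 × 6.6 = 1026.63 lb, acting at 10 ft from B (one-third of the span from the peak).
ΣF_x = 0: B_x + 200 = 0 → B_x = -200.0 lb.
ΣF_y = 0: B_y − 800 − 2250 − ½·311.1·6.6 = 0 → B_y = 4077 lb.
ΣM about B: M_B − 800·8.2 − 2250·12.1 + 8900 − (½·311.1·6.6)·10 = 0 → M_B = 35150 lb·ft.

B_x = -200.0 lb, B_y = 4077 lb, M_B = 35150 lb·ft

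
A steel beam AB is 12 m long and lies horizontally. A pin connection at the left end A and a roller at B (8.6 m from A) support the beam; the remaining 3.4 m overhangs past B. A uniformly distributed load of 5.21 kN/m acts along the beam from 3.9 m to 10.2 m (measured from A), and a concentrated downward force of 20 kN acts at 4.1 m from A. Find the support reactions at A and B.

A_x = 0, A_y = 16.38 kN, B_y = 36.44 kN

Resultant of the distributed load: 5.21 × 6.3 = 32.823 kN at 7.05 m from A.
Taking moments about A: B_y·8.6 − (5.21·6.3)·7.05 − 20·4.1 = 0 → B_y = 313.40215/8.6 = 36.4421 ≈ 36.44 kN.
ΣF_y = 0: A_y + 36.4421 − 5.21·6.3 − 20 = 0 → A_y = 16.38 kN.
ΣF_x = 0: no horizontal applied forces, so A_x = 0.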